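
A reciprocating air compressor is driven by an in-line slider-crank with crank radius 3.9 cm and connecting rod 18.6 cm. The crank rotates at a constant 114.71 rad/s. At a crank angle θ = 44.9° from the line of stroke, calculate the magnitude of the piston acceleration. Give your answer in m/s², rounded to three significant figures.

ω = 114.7 rad/s
x(θ) = r cosθ + √(L² − r² sin²θ); with ω constant, a = ω²·d²x/dθ².
d²x/dθ² = −r cosθ − r²(cos2θ)/√u − r⁴ sin²2θ/(4u^{3/2}),  u = L² − r² sin²θ = 0.0338382 m².
Substituting r = 0.039 m, L = 0.186 m, θ = 44.9°: d²x/dθ² = -0.027747 m.
a = ω²·d²x/dθ² = (114.7)²·(-0.027747) = -365.11 m/s²;  |a| = 365.11 m/s².

365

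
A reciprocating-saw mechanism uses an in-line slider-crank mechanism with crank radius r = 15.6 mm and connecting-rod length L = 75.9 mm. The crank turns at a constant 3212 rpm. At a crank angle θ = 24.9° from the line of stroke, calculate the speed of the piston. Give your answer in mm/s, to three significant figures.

2620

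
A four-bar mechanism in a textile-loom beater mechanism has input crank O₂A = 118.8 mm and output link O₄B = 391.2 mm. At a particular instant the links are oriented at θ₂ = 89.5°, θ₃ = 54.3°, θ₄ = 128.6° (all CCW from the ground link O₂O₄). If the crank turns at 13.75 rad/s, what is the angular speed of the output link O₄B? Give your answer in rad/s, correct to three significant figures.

2.50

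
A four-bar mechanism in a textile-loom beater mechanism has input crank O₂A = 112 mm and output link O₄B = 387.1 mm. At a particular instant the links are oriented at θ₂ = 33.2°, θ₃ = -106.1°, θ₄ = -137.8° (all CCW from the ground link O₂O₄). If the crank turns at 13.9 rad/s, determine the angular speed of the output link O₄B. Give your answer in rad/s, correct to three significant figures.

4.99

ω₂ = 13.9 rad/s
Differentiating the loop-closure r₂e^{iθ₂}+r₃e^{iθ₃}=r₁+r₄e^{iθ₄} gives r₂ω₂e^{iθ₂}+r₃ω₃e^{iθ₃}=r₄ω₄e^{iθ₄}.
Eliminating the other unknown: ω₄ = r₂ω₂ sin(θ₂−θ₃) / [r₄ sin(θ₄−θ₃)].
Numerator sine = +0.65210; denominator sine = -0.52547.
Result = 0.112·13.9·(+0.65210) / (0.3871·(-0.52547)) = -4.9908 rad/s; magnitude 4.9908 rad/s.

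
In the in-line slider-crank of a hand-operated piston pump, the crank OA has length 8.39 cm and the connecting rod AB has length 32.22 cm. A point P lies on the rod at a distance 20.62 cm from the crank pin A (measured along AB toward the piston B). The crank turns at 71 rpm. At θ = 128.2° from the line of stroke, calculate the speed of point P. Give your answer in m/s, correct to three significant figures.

ω = 7.435 rad/s.  Crank-pin speed |V_A| = rω = 0.62381 m/s, perpendicular to OA.
Rod angle: sinφ = −(r/L) sinθ ⇒ φ = -11.808°; ω_rod = −rω cosθ/√(L²−r²sin²θ) = +1.2232 rad/s.
V_P = V_A + ω_rod × AP, with AP = 0.2062 m along the rod.
Components: V_Px = −rω sinθ − a·ω_rod·sinφ = -0.43861 m/s;  V_Py = rω cosθ + a·ω_rod·cosφ = -0.13889 m/s.
|V_P| = √(V_Px² + V_Py²) = 0.46007 m/s.

0.460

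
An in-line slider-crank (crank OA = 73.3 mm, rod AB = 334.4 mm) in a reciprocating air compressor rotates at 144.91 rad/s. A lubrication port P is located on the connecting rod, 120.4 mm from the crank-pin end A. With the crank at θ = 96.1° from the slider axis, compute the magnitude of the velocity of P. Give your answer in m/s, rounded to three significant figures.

10.5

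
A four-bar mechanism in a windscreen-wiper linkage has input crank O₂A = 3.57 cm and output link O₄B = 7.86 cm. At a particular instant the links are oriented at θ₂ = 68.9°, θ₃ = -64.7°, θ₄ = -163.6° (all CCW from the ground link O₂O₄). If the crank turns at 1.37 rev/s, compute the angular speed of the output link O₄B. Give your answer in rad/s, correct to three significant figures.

ω₂ = 8.608 rad/s (from 1.37 rev/s).
Differentiating the loop-closure r₂e^{iθ₂}+r₃e^{iθ₃}=r₁+r₄e^{iθ₄} gives r₂ω₂e^{iθ₂}+r₃ω₃e^{iθ₃}=r₄ω₄e^{iθ₄}.
Eliminating the other unknown: ω₄ = r₂ω₂ sin(θ₂−θ₃) / [r₄ sin(θ₄−θ₃)].
Numerator sine = +0.72417; denominator sine = -0.98796.
Result = 0.0357·8.608·(+0.72417) / (0.0786·(-0.98796)) = -2.8658 rad/s; magnitude 2.8658 rad/s.

2.87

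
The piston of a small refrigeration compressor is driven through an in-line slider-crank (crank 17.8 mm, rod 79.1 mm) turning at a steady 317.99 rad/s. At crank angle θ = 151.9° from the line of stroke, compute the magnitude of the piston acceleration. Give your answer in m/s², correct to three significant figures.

ω = 318 rad/s
x(θ) = r cosθ + √(L² − r² sin²θ); with ω constant, a = ω²·d²x/dθ².
d²x/dθ² = −r cosθ − r²(cos2θ)/√u − r⁴ sin²2θ/(4u^{3/2}),  u = L² − r² sin²θ = 0.00618652 m².
Substituting r = 0.0178 m, L = 0.0791 m, θ = 151.9°: d²x/dθ² = +0.013425 m.
a = ω²·d²x/dθ² = (318)²·(+0.013425) = +1357.5 m/s²;  |a| = 1357.5 m/s².

1360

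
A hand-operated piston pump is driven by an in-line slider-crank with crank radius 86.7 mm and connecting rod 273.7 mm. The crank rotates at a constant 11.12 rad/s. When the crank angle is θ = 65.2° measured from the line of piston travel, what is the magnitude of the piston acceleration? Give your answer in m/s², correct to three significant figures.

ω = 11.12 rad/s
x(θ) = r cosθ + √(L² − r² sin²θ); with ω constant, a = ω²·d²x/dθ².
d²x/dθ² = −r cosθ − r²(cos2θ)/√u − r⁴ sin²2θ/(4u^{3/2}),  u = L² − r² sin²θ = 0.0687173 m².
Substituting r = 0.0867 m, L = 0.2737 m, θ = 65.2°: d²x/dθ² = -0.018236 m.
a = ω²·d²x/dθ² = (11.12)²·(-0.018236) = -2.255 m/s²;  |a| = 2.255 m/s².

2.26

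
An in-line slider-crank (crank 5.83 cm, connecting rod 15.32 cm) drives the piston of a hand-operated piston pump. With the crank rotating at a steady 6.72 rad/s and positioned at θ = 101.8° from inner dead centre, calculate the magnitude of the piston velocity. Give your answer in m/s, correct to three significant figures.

0.351

ω = 6.72 rad/s
For an in-line slider-crank, x = r cosθ + √(L² − r² sin²θ), so v = −rω sinθ·[1 + r cosθ/√(L² − r² sin²θ)].
With r = 0.0583 m, L = 0.1532 m, θ = 101.8°: √(L² − r² sin²θ) = 0.14217 m.
v = −0.0583·6.72·0.97887·[1 + 0.0583·-0.20450/0.14217] = -0.35134 m/s.
|v| = 0.35134 m/s.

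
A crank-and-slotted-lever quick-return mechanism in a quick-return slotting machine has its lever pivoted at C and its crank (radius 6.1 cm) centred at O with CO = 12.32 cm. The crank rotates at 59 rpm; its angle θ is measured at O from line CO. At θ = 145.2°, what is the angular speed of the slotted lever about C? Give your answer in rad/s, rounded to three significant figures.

2.31

ω = 6.178 rad/s (from 59 rpm).
Crank pin A relative to C: A = (d + r cosθ, r sinθ); lever angle φ = atan2(r sinθ, d + r cosθ).
Differentiating tanφ: φ̇ = rω(d cosθ + r)/(d² + r² + 2dr cosθ).
d² + r² + 2dr cosθ = |CA|² = 0.00655704 m²;  d cosθ + r = -0.040166 m.
|ω_lever| = |0.061·6.178·-0.040166| / 0.00655704 = 2.3086 rad/s.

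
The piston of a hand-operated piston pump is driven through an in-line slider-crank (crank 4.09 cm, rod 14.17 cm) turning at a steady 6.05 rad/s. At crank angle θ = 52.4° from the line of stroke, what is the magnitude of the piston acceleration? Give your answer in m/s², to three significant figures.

0.809

ω = 6.05 rad/s
x(θ) = r cosθ + √(L² − r² sin²θ); with ω constant, a = ω²·d²x/dθ².
d²x/dθ² = −r cosθ − r²(cos2θ)/√u − r⁴ sin²2θ/(4u^{3/2}),  u = L² − r² sin²θ = 0.0190288 m².
Substituting r = 0.0409 m, L = 0.1417 m, θ = 52.4°: d²x/dθ² = -0.022106 m.
a = ω²·d²x/dθ² = (6.05)²·(-0.022106) = -0.80915 m/s²;  |a| = 0.80915 m/s².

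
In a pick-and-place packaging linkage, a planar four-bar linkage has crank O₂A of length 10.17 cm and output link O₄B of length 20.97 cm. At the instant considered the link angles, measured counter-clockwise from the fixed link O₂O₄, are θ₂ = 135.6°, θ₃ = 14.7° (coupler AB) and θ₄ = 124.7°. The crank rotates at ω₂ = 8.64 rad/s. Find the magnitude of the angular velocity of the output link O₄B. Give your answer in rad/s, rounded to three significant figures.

3.83

ω₂ = 8.64 rad/s
Differentiating the loop-closure r₂e^{iθ₂}+r₃e^{iθ₃}=r₁+r₄e^{iθ₄} gives r₂ω₂e^{iθ₂}+r₃ω₃e^{iθ₃}=r₄ω₄e^{iθ₄}.
Eliminating the other unknown: ω₄ = r₂ω₂ sin(θ₂−θ₃) / [r₄ sin(θ₄−θ₃)].
Numerator sine = +0.85806; denominator sine = +0.93969.
Result = 0.1017·8.64·(+0.85806) / (0.2097·(+0.93969)) = +3.8262 rad/s; magnitude 3.8262 rad/s.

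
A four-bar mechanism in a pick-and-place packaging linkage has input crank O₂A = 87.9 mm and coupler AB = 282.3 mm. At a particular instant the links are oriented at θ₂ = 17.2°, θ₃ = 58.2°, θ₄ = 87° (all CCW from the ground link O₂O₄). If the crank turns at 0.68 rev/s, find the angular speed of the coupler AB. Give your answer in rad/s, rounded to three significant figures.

2.59

ω₂ = 4.273 rad/s (from 0.68 rev/s).
Differentiating the loop-closure r₂e^{iθ₂}+r₃e^{iθ₃}=r₁+r₄e^{iθ₄} gives r₂ω₂e^{iθ₂}+r₃ω₃e^{iθ₃}=r₄ω₄e^{iθ₄}.
Eliminating the other unknown: ω₃ = r₂ω₂ sin(θ₄−θ₂) / [r₃ sin(θ₃−θ₄)].
Numerator sine = +0.93849; denominator sine = -0.48175.
Result = 0.0879·4.273·(+0.93849) / (0.2823·(-0.48175)) = -2.5916 rad/s; magnitude 2.5916 rad/s.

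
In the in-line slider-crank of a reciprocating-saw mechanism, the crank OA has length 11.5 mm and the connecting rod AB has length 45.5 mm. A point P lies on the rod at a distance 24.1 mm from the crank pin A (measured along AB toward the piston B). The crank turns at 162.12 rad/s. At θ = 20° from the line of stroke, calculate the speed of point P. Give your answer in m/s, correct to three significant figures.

1.09

ω = 162.1 rad/s.  Crank-pin speed |V_A| = rω = 1.8644 m/s, perpendicular to OA.
Rod angle: sinφ = −(r/L) sinθ ⇒ φ = -4.959°; ω_rod = −rω cosθ/√(L²−r²sin²θ) = -38.649 rad/s.
V_P = V_A + ω_rod × AP, with AP = 0.0241 m along the rod.
Components: V_Px = −rω sinθ − a·ω_rod·sinφ = -0.71817 m/s;  V_Py = rω cosθ + a·ω_rod·cosφ = +0.82399 m/s.
|V_P| = √(V_Px² + V_Py²) = 1.093 m/s.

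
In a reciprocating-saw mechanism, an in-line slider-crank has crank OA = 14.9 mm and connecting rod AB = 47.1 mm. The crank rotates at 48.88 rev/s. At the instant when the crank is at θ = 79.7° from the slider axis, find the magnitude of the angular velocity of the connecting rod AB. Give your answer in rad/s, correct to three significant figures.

18.3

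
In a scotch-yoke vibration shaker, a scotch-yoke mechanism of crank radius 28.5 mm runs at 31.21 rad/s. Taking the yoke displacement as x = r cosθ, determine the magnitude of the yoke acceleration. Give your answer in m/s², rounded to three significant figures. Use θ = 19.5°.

26.2

ω = 31.21 rad/s
x = r cosθ ⇒ ẍ = −rω² cosθ (ω constant).
|a| = rω²|cosθ| = 0.0285·(31.21)²·|cos 19.5°| = 26.169 m/s².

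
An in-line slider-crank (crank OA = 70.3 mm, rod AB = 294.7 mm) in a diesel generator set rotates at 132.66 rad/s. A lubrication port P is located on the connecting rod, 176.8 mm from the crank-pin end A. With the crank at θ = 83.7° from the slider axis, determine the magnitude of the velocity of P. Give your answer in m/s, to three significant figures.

ω = 132.7 rad/s.  Crank-pin speed |V_A| = rω = 9.326 m/s, perpendicular to OA.
Rod angle: sinφ = −(r/L) sinθ ⇒ φ = -13.716°; ω_rod = −rω cosθ/√(L²−r²sin²θ) = -3.5746 rad/s.
V_P = V_A + ω_rod × AP, with AP = 0.1768 m along the rod.
Components: V_Px = −rω sinθ − a·ω_rod·sinφ = -9.4195 m/s;  V_Py = rω cosθ + a·ω_rod·cosφ = +0.40942 m/s.
|V_P| = √(V_Px² + V_Py²) = 9.4284 m/s.

9.43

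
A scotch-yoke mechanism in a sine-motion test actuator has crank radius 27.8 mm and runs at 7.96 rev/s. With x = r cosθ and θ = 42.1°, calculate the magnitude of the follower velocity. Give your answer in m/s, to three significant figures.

ω = 50.01 rad/s (from 7.96 rev/s).
x = r cosθ ⇒ ẋ = −rω sinθ.
|v| = rω|sinθ| = 0.0278·50.01·|sin 42.1°| = 0.93216 m/s.

0.932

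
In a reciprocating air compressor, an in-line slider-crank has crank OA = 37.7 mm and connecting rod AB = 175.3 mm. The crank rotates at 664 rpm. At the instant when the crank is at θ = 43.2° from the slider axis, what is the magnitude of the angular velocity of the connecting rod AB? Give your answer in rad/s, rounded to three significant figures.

11.0

ω = 69.53 rad/s (converted from 664 rpm).
The rod makes angle φ with the slider axis where L sinφ = r sinθ; differentiating, L cosφ·φ̇ = r ω cosθ.
L cosφ = √(L² − r² sin²θ) = 0.17339 m.
|ω_rod| = r ω |cosθ| / √(L² − r² sin²θ) = 0.0377·69.53·0.72897/0.17339 = 11.021 rad/s.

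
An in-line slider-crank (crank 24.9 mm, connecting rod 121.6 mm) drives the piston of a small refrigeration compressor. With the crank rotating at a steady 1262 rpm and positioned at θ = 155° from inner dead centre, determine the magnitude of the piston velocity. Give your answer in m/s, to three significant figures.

ω = 2π·1262/60 = 132.2 rad/s
For an in-line slider-crank, x = r cosθ + √(L² − r² sin²θ), so v = −rω sinθ·[1 + r cosθ/√(L² − r² sin²θ)].
With r = 0.0249 m, L = 0.1216 m, θ = 155°: √(L² − r² sin²θ) = 0.12114 m.
v = −0.0249·132.2·0.42262·[1 + 0.0249·-0.90631/0.12114] = -1.1316 m/s.
|v| = 1.1316 m/s.

1.13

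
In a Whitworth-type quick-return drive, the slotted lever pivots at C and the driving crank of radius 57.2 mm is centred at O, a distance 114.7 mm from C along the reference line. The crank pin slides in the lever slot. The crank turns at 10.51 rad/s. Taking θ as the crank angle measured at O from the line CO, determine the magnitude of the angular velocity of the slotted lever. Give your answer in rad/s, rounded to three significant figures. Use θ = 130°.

1.24

ω = 10.51 rad/s
Crank pin A relative to C: A = (d + r cosθ, r sinθ); lever angle φ = atan2(r sinθ, d + r cosθ).
Differentiating tanφ: φ̇ = rω(d cosθ + r)/(d² + r² + 2dr cosθ).
d² + r² + 2dr cosθ = |CA|² = 0.00799348 m²;  d cosθ + r = -0.016528 m.
|ω_lever| = |0.0572·10.51·-0.016528| / 0.00799348 = 1.243 rad/s.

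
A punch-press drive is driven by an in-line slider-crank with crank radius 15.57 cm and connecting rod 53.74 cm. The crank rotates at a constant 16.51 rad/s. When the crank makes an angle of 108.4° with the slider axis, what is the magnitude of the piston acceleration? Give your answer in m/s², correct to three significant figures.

ω = 16.51 rad/s
x(θ) = r cosθ + √(L² − r² sin²θ); with ω constant, a = ω²·d²x/dθ².
d²x/dθ² = −r cosθ − r²(cos2θ)/√u − r⁴ sin²2θ/(4u^{3/2}),  u = L² − r² sin²θ = 0.266972 m².
Substituting r = 0.1557 m, L = 0.5374 m, θ = 108.4°: d²x/dθ² = +0.086334 m.
a = ω²·d²x/dθ² = (16.51)²·(+0.086334) = +23.533 m/s²;  |a| = 23.533 m/s².

23.5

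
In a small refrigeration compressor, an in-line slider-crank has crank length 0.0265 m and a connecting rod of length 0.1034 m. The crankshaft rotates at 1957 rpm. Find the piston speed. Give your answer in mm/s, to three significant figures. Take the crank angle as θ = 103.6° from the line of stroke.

4950

ω = 2π·1957/60 = 204.9 rad/s
For an in-line slider-crank, x = r cosθ + √(L² − r² sin²θ), so v = −rω sinθ·[1 + r cosθ/√(L² − r² sin²θ)].
With r = 0.0265 m, L = 0.1034 m, θ = 103.6°: √(L² − r² sin²θ) = 0.10014 m.
v = −0.0265·204.9·0.97196·[1 + 0.0265·-0.23514/0.10014] = -4.9501 m/s.
|v| = 4.9501 m/s = 4950.1 mm/s.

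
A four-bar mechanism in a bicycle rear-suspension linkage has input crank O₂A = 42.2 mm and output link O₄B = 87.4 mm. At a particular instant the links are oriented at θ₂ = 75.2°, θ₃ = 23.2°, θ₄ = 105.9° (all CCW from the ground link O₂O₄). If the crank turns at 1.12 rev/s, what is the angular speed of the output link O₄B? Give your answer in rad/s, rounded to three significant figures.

2.70

ω₂ = 7.037 rad/s (from 1.12 rev/s).
Differentiating the loop-closure r₂e^{iθ₂}+r₃e^{iθ₃}=r₁+r₄e^{iθ₄} gives r₂ω₂e^{iθ₂}+r₃ω₃e^{iθ₃}=r₄ω₄e^{iθ₄}.
Eliminating the other unknown: ω₄ = r₂ω₂ sin(θ₂−θ₃) / [r₄ sin(θ₄−θ₃)].
Numerator sine = +0.78801; denominator sine = +0.99189.
Result = 0.0422·7.037·(+0.78801) / (0.0874·(+0.99189)) = +2.6994 rad/s; magnitude 2.6994 rad/s.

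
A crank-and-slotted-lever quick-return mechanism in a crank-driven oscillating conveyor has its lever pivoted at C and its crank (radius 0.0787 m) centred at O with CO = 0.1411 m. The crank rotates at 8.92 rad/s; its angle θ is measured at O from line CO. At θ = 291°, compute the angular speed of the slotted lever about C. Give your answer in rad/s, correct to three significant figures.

2.66

ω = 8.92 rad/s
Crank pin A relative to C: A = (d + r cosθ, r sinθ); lever angle φ = atan2(r sinθ, d + r cosθ).
Differentiating tanφ: φ̇ = rω(d cosθ + r)/(d² + r² + 2dr cosθ).
d² + r² + 2dr cosθ = |CA|² = 0.0340619 m²;  d cosθ + r = +0.12927 m.
|ω_lever| = |0.0787·8.92·+0.12927| / 0.0340619 = 2.6641 rad/s.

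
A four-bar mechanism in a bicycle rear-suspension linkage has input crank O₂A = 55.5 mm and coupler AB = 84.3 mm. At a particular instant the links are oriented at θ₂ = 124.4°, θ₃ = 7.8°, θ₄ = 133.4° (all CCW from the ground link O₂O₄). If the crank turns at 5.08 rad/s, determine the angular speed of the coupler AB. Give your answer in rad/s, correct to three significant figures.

ω₂ = 5.08 rad/s
Differentiating the loop-closure r₂e^{iθ₂}+r₃e^{iθ₃}=r₁+r₄e^{iθ₄} gives r₂ω₂e^{iθ₂}+r₃ω₃e^{iθ₃}=r₄ω₄e^{iθ₄}.
Eliminating the other unknown: ω₃ = r₂ω₂ sin(θ₄−θ₂) / [r₃ sin(θ₃−θ₄)].
Numerator sine = +0.15643; denominator sine = -0.81310.
Result = 0.0555·5.08·(+0.15643) / (0.0843·(-0.81310)) = -0.64345 rad/s; magnitude 0.64345 rad/s.

0.643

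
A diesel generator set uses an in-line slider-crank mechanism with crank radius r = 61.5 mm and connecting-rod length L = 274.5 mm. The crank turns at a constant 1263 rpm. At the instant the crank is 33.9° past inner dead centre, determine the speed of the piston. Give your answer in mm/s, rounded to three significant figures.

5390

ω = 2π·1263/60 = 132.3 rad/s
For an in-line slider-crank, x = r cosθ + √(L² − r² sin²θ), so v = −rω sinθ·[1 + r cosθ/√(L² − r² sin²θ)].
With r = 0.0615 m, L = 0.2745 m, θ = 33.9°: √(L² − r² sin²θ) = 0.27235 m.
v = −0.0615·132.3·0.55775·[1 + 0.0615·0.83001/0.27235] = -5.387 m/s.
|v| = 5.387 m/s = 5387 mm/s.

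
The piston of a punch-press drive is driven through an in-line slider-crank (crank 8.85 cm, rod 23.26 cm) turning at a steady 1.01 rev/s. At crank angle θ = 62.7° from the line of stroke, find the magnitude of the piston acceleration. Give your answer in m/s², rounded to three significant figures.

ω = 2π·1.01 = 6.346 rad/s
x(θ) = r cosθ + √(L² − r² sin²θ); with ω constant, a = ω²·d²x/dθ².
d²x/dθ² = −r cosθ − r²(cos2θ)/√u − r⁴ sin²2θ/(4u^{3/2}),  u = L² − r² sin²θ = 0.0479181 m².
Substituting r = 0.0885 m, L = 0.2326 m, θ = 62.7°: d²x/dθ² = -0.020835 m.
a = ω²·d²x/dθ² = (6.346)²·(-0.020835) = -0.83908 m/s²;  |a| = 0.83908 m/s².

0.839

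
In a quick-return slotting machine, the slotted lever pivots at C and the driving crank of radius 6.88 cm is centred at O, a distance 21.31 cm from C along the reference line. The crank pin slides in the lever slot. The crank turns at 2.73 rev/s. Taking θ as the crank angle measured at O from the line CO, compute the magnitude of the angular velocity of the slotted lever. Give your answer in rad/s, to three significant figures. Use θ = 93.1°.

1.39

ω = 17.15 rad/s (from 2.73 rev/s).
Crank pin A relative to C: A = (d + r cosθ, r sinθ); lever angle φ = atan2(r sinθ, d + r cosθ).
Differentiating tanφ: φ̇ = rω(d cosθ + r)/(d² + r² + 2dr cosθ).
d² + r² + 2dr cosθ = |CA|² = 0.0485593 m²;  d cosθ + r = +0.057276 m.
|ω_lever| = |0.0688·17.15·+0.057276| / 0.0485593 = 1.392 rad/s.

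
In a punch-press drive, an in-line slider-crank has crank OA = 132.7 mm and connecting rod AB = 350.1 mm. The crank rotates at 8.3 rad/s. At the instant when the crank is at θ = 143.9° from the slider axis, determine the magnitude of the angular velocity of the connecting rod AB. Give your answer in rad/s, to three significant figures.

2.61

ω = 8.3 rad/s
The rod makes angle φ with the slider axis where L sinφ = r sinθ; differentiating, L cosφ·φ̇ = r ω cosθ.
L cosφ = √(L² − r² sin²θ) = 0.34126 m.
|ω_rod| = r ω |cosθ| / √(L² − r² sin²θ) = 0.1327·8.3·0.80799/0.34126 = 2.6078 rad/s.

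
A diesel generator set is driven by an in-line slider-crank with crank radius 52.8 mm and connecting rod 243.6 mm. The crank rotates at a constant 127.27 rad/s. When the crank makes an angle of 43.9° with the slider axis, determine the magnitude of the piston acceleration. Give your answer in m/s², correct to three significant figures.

ω = 127.3 rad/s
x(θ) = r cosθ + √(L² − r² sin²θ); with ω constant, a = ω²·d²x/dθ².
d²x/dθ² = −r cosθ − r²(cos2θ)/√u − r⁴ sin²2θ/(4u^{3/2}),  u = L² − r² sin²θ = 0.0580005 m².
Substituting r = 0.0528 m, L = 0.2436 m, θ = 43.9°: d²x/dθ² = -0.038628 m.
a = ω²·d²x/dθ² = (127.3)²·(-0.038628) = -625.69 m/s²;  |a| = 625.69 m/s².

626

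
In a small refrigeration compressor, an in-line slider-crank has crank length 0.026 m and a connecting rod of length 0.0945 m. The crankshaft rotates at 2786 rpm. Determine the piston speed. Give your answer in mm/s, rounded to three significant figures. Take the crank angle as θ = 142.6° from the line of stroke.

ω = 2π·2786/60 = 291.7 rad/s
For an in-line slider-crank, x = r cosθ + √(L² − r² sin²θ), so v = −rω sinθ·[1 + r cosθ/√(L² − r² sin²θ)].
With r = 0.026 m, L = 0.0945 m, θ = 142.6°: √(L² − r² sin²θ) = 0.093171 m.
v = −0.026·291.7·0.60738·[1 + 0.026·-0.79441/0.093171] = -3.5859 m/s.
|v| = 3.5859 m/s = 3585.9 mm/s.

3590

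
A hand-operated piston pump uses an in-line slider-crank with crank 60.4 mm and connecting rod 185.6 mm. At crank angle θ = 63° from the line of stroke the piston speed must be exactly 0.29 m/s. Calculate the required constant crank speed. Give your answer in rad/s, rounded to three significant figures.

4.67

For an in-line slider-crank, |v_piston| = rω|sinθ|·[1 + r cosθ/√(L² − r² sin²θ)].
With r = 0.0604 m, L = 0.1856 m, θ = 63°: the bracketed kinematic factor |dx/dθ| = 0.062125 m.
ω = v/|dx/dθ| = 0.29/0.062125 = 4.668 rad/s.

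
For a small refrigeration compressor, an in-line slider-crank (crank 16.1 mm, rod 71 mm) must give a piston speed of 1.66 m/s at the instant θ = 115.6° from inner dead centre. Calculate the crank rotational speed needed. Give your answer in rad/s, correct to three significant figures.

127

For an in-line slider-crank, |v_piston| = rω|sinθ|·[1 + r cosθ/√(L² − r² sin²θ)].
With r = 0.0161 m, L = 0.071 m, θ = 115.6°: the bracketed kinematic factor |dx/dθ| = 0.013066 m.
ω = v/|dx/dθ| = 1.66/0.013066 = 127.05 rad/s.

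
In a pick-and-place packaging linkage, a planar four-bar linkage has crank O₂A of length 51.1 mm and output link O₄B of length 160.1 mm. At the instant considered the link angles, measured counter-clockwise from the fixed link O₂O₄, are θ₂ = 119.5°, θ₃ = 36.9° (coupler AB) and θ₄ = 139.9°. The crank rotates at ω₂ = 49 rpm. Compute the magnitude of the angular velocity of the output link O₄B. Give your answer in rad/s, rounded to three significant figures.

ω₂ = 5.131 rad/s (from 49 rpm).
Differentiating the loop-closure r₂e^{iθ₂}+r₃e^{iθ₃}=r₁+r₄e^{iθ₄} gives r₂ω₂e^{iθ₂}+r₃ω₃e^{iθ₃}=r₄ω₄e^{iθ₄}.
Eliminating the other unknown: ω₄ = r₂ω₂ sin(θ₂−θ₃) / [r₄ sin(θ₄−θ₃)].
Numerator sine = +0.99167; denominator sine = +0.97437.
Result = 0.0511·5.131·(+0.99167) / (0.1601·(+0.97437)) = +1.6669 rad/s; magnitude 1.6669 rad/s.

1.67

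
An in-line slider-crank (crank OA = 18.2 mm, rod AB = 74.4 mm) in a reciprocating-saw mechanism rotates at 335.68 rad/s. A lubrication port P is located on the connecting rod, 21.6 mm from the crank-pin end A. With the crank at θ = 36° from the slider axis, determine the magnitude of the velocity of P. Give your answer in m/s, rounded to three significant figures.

5.17

ω = 335.7 rad/s.  Crank-pin speed |V_A| = rω = 6.1094 m/s, perpendicular to OA.
Rod angle: sinφ = −(r/L) sinθ ⇒ φ = -8.267°; ω_rod = −rω cosθ/√(L²−r²sin²θ) = -67.13 rad/s.
V_P = V_A + ω_rod × AP, with AP = 0.0216 m along the rod.
Components: V_Px = −rω sinθ − a·ω_rod·sinφ = -3.7995 m/s;  V_Py = rω cosθ + a·ω_rod·cosφ = +3.5076 m/s.
|V_P| = √(V_Px² + V_Py²) = 5.171 m/s.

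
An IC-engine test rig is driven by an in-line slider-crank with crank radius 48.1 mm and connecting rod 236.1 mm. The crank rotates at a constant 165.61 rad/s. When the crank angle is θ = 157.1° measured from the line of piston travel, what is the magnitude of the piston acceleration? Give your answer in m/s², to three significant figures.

ω = 165.6 rad/s
x(θ) = r cosθ + √(L² − r² sin²θ); with ω constant, a = ω²·d²x/dθ².
d²x/dθ² = −r cosθ − r²(cos2θ)/√u − r⁴ sin²2θ/(4u^{3/2}),  u = L² − r² sin²θ = 0.0553929 m².
Substituting r = 0.0481 m, L = 0.2361 m, θ = 157.1°: d²x/dθ² = +0.037403 m.
a = ω²·d²x/dθ² = (165.6)²·(+0.037403) = +1025.8 m/s²;  |a| = 1025.8 m/s².

1030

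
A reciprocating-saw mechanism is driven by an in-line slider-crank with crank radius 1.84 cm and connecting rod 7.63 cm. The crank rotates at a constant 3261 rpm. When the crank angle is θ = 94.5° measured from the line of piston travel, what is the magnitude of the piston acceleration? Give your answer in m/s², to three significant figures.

ω = 2π·3261/60 = 341.5 rad/s
x(θ) = r cosθ + √(L² − r² sin²θ); with ω constant, a = ω²·d²x/dθ².
d²x/dθ² = −r cosθ − r²(cos2θ)/√u − r⁴ sin²2θ/(4u^{3/2}),  u = L² − r² sin²θ = 0.00548521 m².
Substituting r = 0.0184 m, L = 0.0763 m, θ = 94.5°: d²x/dθ² = +0.0059569 m.
a = ω²·d²x/dθ² = (341.5)²·(+0.0059569) = +694.67 m/s²;  |a| = 694.67 m/s².

695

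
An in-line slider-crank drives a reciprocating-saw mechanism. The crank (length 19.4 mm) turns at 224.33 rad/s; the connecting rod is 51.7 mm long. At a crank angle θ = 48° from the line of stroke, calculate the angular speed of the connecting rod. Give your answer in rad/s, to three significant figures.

58.7

ω = 224.3 rad/s
The rod makes angle φ with the slider axis where L sinφ = r sinθ; differentiating, L cosφ·φ̇ = r ω cosθ.
L cosφ = √(L² − r² sin²θ) = 0.049649 m.
|ω_rod| = r ω |cosθ| / √(L² − r² sin²θ) = 0.0194·224.3·0.66913/0.049649 = 58.653 rad/s.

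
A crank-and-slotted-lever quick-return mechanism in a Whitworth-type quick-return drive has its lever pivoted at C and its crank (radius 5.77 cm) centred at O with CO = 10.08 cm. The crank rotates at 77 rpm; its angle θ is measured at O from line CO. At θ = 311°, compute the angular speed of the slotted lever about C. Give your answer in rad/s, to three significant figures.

ω = 8.063 rad/s (from 77 rpm).
Crank pin A relative to C: A = (d + r cosθ, r sinθ); lever angle φ = atan2(r sinθ, d + r cosθ).
Differentiating tanφ: φ̇ = rω(d cosθ + r)/(d² + r² + 2dr cosθ).
d² + r² + 2dr cosθ = |CA|² = 0.0211214 m²;  d cosθ + r = +0.12383 m.
|ω_lever| = |0.0577·8.063·+0.12383| / 0.0211214 = 2.7277 rad/s.

2.73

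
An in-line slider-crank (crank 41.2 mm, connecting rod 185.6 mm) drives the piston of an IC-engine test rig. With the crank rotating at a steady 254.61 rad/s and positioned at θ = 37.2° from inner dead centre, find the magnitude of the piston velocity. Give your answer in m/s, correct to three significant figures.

ω = 254.6 rad/s
For an in-line slider-crank, x = r cosθ + √(L² − r² sin²θ), so v = −rω sinθ·[1 + r cosθ/√(L² − r² sin²θ)].
With r = 0.0412 m, L = 0.1856 m, θ = 37.2°: √(L² − r² sin²θ) = 0.18392 m.
v = −0.0412·254.6·0.60460·[1 + 0.0412·0.79653/0.18392] = -7.4738 m/s.
|v| = 7.4738 m/s.

7.47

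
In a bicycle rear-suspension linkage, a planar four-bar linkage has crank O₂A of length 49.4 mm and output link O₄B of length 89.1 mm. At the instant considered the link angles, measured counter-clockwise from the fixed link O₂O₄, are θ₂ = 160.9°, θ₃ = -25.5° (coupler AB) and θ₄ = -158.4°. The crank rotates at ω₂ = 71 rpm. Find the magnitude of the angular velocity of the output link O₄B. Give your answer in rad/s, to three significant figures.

0.627

ω₂ = 7.435 rad/s (from 71 rpm).
Differentiating the loop-closure r₂e^{iθ₂}+r₃e^{iθ₃}=r₁+r₄e^{iθ₄} gives r₂ω₂e^{iθ₂}+r₃ω₃e^{iθ₃}=r₄ω₄e^{iθ₄}.
Eliminating the other unknown: ω₄ = r₂ω₂ sin(θ₂−θ₃) / [r₄ sin(θ₄−θ₃)].
Numerator sine = -0.11147; denominator sine = -0.73254.
Result = 0.0494·7.435·(-0.11147) / (0.0891·(-0.73254)) = +0.62727 rad/s; magnitude 0.62727 rad/s.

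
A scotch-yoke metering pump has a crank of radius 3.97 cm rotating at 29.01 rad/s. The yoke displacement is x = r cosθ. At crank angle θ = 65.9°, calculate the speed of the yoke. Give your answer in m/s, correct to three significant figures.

1.05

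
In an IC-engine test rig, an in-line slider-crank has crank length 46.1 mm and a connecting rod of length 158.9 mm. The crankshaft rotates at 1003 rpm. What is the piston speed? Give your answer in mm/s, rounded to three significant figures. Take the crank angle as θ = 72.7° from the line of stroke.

5040

ω = 2π·1003/60 = 105 rad/s
For an in-line slider-crank, x = r cosθ + √(L² − r² sin²θ), so v = −rω sinθ·[1 + r cosθ/√(L² − r² sin²θ)].
With r = 0.0461 m, L = 0.1589 m, θ = 72.7°: √(L² − r² sin²θ) = 0.15268 m.
v = −0.0461·105·0.95476·[1 + 0.0461·0.29737/0.15268] = -5.0381 m/s.
|v| = 5.0381 m/s = 5038.1 mm/s.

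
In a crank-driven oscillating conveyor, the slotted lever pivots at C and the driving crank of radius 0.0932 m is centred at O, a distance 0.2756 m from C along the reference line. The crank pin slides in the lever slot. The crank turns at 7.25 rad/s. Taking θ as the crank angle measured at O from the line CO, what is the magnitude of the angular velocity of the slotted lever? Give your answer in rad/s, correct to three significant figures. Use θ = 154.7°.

ω = 7.25 rad/s
Crank pin A relative to C: A = (d + r cosθ, r sinθ); lever angle φ = atan2(r sinθ, d + r cosθ).
Differentiating tanφ: φ̇ = rω(d cosθ + r)/(d² + r² + 2dr cosθ).
d² + r² + 2dr cosθ = |CA|² = 0.0381972 m²;  d cosθ + r = -0.15597 m.
|ω_lever| = |0.0932·7.25·-0.15597| / 0.0381972 = 2.759 rad/s.

2.76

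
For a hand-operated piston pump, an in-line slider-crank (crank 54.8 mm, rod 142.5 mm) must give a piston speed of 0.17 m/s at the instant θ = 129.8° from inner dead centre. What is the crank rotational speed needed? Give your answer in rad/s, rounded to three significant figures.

5.44

For an in-line slider-crank, |v_piston| = rω|sinθ|·[1 + r cosθ/√(L² − r² sin²θ)].
With r = 0.0548 m, L = 0.1425 m, θ = 129.8°: the bracketed kinematic factor |dx/dθ| = 0.031254 m.
ω = v/|dx/dθ| = 0.17/0.031254 = 5.4393 rad/s.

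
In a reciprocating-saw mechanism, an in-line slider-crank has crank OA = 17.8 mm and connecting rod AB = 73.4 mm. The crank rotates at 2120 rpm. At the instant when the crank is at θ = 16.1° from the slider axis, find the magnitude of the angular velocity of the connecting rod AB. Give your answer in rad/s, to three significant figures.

51.8

ω = 222 rad/s (converted from 2120 rpm).
The rod makes angle φ with the slider axis where L sinφ = r sinθ; differentiating, L cosφ·φ̇ = r ω cosθ.
L cosφ = √(L² − r² sin²θ) = 0.073234 m.
|ω_rod| = r ω |cosθ| / √(L² − r² sin²θ) = 0.0178·222·0.96078/0.073234 = 51.844 rad/s.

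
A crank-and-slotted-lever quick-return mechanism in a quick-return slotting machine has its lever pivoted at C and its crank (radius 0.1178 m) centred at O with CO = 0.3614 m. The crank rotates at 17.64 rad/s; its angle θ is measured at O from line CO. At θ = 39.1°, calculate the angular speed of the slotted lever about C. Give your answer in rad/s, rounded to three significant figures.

3.93

ω = 17.64 rad/s
Crank pin A relative to C: A = (d + r cosθ, r sinθ); lever angle φ = atan2(r sinθ, d + r cosθ).
Differentiating tanφ: φ̇ = rω(d cosθ + r)/(d² + r² + 2dr cosθ).
d² + r² + 2dr cosθ = |CA|² = 0.210564 m²;  d cosθ + r = +0.39826 m.
|ω_lever| = |0.1178·17.64·+0.39826| / 0.210564 = 3.9303 rad/s.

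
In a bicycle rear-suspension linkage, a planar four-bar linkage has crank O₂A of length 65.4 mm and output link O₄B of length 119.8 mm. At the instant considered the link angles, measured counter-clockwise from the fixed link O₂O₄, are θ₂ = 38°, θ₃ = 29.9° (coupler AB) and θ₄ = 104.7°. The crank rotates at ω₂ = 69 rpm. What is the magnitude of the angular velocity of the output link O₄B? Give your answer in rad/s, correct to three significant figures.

0.576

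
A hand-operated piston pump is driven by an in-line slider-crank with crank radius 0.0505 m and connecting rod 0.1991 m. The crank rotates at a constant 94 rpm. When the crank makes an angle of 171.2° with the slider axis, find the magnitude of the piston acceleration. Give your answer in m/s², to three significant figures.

3.65

ω = 2π·94/60 = 9.844 rad/s
x(θ) = r cosθ + √(L² − r² sin²θ); with ω constant, a = ω²·d²x/dθ².
d²x/dθ² = −r cosθ − r²(cos2θ)/√u − r⁴ sin²2θ/(4u^{3/2}),  u = L² − r² sin²θ = 0.0395811 m².
Substituting r = 0.0505 m, L = 0.1991 m, θ = 171.2°: d²x/dθ² = +0.037668 m.
a = ω²·d²x/dθ² = (9.844)²·(+0.037668) = +3.65 m/s²;  |a| = 3.65 m/s².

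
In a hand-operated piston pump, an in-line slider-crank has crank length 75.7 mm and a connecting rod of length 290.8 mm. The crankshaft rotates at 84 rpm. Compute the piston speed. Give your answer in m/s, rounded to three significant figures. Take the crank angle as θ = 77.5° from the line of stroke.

ω = 2π·84/60 = 8.796 rad/s
For an in-line slider-crank, x = r cosθ + √(L² − r² sin²θ), so v = −rω sinθ·[1 + r cosθ/√(L² − r² sin²θ)].
With r = 0.0757 m, L = 0.2908 m, θ = 77.5°: √(L² − r² sin²θ) = 0.28125 m.
v = −0.0757·8.796·0.97630·[1 + 0.0757·0.21644/0.28125] = -0.68798 m/s.
|v| = 0.68798 m/s.

0.688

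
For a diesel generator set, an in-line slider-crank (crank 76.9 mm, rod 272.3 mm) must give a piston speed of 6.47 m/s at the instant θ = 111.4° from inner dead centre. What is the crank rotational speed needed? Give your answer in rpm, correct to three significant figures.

966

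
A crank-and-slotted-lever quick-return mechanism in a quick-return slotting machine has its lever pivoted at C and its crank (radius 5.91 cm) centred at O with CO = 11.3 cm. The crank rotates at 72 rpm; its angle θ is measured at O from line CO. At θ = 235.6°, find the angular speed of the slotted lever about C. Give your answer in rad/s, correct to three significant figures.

0.242

ω = 7.54 rad/s (from 72 rpm).
Crank pin A relative to C: A = (d + r cosθ, r sinθ); lever angle φ = atan2(r sinθ, d + r cosθ).
Differentiating tanφ: φ̇ = rω(d cosθ + r)/(d² + r² + 2dr cosθ).
d² + r² + 2dr cosθ = |CA|² = 0.00871577 m²;  d cosθ + r = -0.0047413 m.
|ω_lever| = |0.0591·7.54·-0.0047413| / 0.00871577 = 0.2424 rad/s.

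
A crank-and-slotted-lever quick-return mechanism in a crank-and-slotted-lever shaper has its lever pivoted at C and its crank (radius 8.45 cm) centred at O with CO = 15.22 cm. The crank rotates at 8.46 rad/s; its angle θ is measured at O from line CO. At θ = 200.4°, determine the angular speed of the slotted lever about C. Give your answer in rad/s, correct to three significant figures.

ω = 8.46 rad/s
Crank pin A relative to C: A = (d + r cosθ, r sinθ); lever angle φ = atan2(r sinθ, d + r cosθ).
Differentiating tanφ: φ̇ = rω(d cosθ + r)/(d² + r² + 2dr cosθ).
d² + r² + 2dr cosθ = |CA|² = 0.00619651 m²;  d cosθ + r = -0.058154 m.
|ω_lever| = |0.0845·8.46·-0.058154| / 0.00619651 = 6.7091 rad/s.

6.71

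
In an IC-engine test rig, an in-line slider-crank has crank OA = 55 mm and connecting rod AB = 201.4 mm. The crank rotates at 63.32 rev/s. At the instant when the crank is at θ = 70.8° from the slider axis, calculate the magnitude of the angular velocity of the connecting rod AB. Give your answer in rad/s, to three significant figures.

ω = 397.9 rad/s (converted from 63.32 rev/s).
The rod makes angle φ with the slider axis where L sinφ = r sinθ; differentiating, L cosφ·φ̇ = r ω cosθ.
L cosφ = √(L² − r² sin²θ) = 0.19459 m.
|ω_rod| = r ω |cosθ| / √(L² − r² sin²θ) = 0.055·397.9·0.32887/0.19459 = 36.982 rad/s.

37.0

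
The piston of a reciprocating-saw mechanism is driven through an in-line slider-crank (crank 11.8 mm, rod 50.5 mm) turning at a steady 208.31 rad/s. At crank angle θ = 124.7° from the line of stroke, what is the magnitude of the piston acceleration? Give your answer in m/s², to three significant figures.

333

ω = 208.3 rad/s
x(θ) = r cosθ + √(L² − r² sin²θ); with ω constant, a = ω²·d²x/dθ².
d²x/dθ² = −r cosθ − r²(cos2θ)/√u − r⁴ sin²2θ/(4u^{3/2}),  u = L² − r² sin²θ = 0.00245613 m².
Substituting r = 0.0118 m, L = 0.0505 m, θ = 124.7°: d²x/dθ² = +0.0076711 m.
a = ω²·d²x/dθ² = (208.3)²·(+0.0076711) = +332.87 m/s²;  |a| = 332.87 m/s².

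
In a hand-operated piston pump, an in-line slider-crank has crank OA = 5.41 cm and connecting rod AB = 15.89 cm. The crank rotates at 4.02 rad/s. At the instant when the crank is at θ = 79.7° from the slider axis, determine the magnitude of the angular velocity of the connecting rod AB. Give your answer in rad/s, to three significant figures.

ω = 4.02 rad/s
The rod makes angle φ with the slider axis where L sinφ = r sinθ; differentiating, L cosφ·φ̇ = r ω cosθ.
L cosφ = √(L² − r² sin²θ) = 0.14972 m.
|ω_rod| = r ω |cosθ| / √(L² − r² sin²θ) = 0.0541·4.02·0.17880/0.14972 = 0.25973 rad/s.

0.260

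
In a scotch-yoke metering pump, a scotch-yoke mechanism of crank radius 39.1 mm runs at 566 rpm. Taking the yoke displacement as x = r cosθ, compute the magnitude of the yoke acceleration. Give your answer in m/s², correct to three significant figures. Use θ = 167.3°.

ω = 59.27 rad/s (from 566 rpm).
x = r cosθ ⇒ ẍ = −rω² cosθ (ω constant).
|a| = rω²|cosθ| = 0.0391·(59.27)²·|cos 167.3°| = 134 m/s².

134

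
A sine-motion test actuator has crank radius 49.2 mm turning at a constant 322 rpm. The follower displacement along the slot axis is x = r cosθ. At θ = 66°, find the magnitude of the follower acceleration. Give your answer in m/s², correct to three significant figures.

ω = 33.72 rad/s (from 322 rpm).
x = r cosθ ⇒ ẍ = −rω² cosθ (ω constant).
|a| = rω²|cosθ| = 0.0492·(33.72)²·|cos 66°| = 22.753 m/s².

22.8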